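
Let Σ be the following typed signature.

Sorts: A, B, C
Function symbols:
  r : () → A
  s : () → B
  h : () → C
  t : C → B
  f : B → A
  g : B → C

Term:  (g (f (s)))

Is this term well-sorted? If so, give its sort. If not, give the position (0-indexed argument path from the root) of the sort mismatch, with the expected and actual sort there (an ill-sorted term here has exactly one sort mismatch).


    (s) : B
  (f (s)) : A
(g (f (s))) : ✗ arg 0 at [0] has sort A, expected B

ill-sorted at position [0]: expected B, got A


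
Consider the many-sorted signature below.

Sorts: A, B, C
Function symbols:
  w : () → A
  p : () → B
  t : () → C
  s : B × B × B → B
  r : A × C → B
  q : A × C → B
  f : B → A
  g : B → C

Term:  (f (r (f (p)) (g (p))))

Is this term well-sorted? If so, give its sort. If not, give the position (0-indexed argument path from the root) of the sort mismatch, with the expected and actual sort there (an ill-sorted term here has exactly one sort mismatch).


      (p) : B
    (f (p)) : A
      (p) : B
    (g (p)) : C
  (r (f (p)) (g (p))) : B
(f (r (f (p)) (g (p)))) : A

well-sorted; sort = A


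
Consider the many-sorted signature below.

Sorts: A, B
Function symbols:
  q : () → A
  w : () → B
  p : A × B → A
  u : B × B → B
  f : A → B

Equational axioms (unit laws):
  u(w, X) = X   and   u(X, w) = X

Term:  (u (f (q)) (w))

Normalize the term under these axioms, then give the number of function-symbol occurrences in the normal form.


size = 2

1. (u (f (q)) (w))  →  (f (q))
normal form: (f (q))


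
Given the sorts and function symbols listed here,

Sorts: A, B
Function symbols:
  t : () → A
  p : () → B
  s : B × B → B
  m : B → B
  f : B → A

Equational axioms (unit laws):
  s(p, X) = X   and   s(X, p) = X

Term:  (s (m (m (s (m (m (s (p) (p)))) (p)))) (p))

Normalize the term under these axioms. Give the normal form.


normal form = (m (m (m (m (p)))))

1. (s (m (m (s (m (m (s (p) (p)))) (p)))) (p))  →  (m (m (s (m (m (s (p) (p)))) (p))))
2. (m (m (s (m (m (s (p) (p)))) (p))))  →  (m (m (m (m (s (p) (p))))))
3. (m (m (m (m (s (p) (p))))))  →  (m (m (m (m (p)))))


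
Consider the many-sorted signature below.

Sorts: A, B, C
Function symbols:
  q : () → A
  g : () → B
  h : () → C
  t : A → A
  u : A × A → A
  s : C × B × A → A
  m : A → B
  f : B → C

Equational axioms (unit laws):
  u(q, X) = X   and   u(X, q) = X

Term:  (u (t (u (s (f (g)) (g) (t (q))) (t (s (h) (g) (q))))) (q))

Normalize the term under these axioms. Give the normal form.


1. (u (t (u (s (f (g)) (g) (t (q))) (t (s (h) (g) (q))))) (q))  →  (t (u (s (f (g)) (g) (t (q))) (t (s (h) (g) (q)))))

normal form = (t (u (s (f (g)) (g) (t (q))) (t (s (h) (g) (q)))))


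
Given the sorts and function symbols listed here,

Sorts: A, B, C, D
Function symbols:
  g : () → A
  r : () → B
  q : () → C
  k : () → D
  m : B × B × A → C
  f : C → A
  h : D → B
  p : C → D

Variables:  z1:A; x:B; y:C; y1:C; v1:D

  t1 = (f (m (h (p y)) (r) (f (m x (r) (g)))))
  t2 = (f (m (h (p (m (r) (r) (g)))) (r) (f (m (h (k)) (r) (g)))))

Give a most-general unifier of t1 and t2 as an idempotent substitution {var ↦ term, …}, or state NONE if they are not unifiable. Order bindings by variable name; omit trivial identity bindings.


{x ↦ (h (k)), y ↦ (m (r) (r) (g))}


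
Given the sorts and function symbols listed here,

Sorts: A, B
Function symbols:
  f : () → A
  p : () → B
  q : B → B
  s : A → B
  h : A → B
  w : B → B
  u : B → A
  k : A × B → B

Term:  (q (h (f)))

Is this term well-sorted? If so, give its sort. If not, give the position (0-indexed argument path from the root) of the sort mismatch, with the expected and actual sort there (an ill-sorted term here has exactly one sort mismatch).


    (f) : A
  (h (f)) : B
(q (h (f))) : B

well-sorted; sort = B


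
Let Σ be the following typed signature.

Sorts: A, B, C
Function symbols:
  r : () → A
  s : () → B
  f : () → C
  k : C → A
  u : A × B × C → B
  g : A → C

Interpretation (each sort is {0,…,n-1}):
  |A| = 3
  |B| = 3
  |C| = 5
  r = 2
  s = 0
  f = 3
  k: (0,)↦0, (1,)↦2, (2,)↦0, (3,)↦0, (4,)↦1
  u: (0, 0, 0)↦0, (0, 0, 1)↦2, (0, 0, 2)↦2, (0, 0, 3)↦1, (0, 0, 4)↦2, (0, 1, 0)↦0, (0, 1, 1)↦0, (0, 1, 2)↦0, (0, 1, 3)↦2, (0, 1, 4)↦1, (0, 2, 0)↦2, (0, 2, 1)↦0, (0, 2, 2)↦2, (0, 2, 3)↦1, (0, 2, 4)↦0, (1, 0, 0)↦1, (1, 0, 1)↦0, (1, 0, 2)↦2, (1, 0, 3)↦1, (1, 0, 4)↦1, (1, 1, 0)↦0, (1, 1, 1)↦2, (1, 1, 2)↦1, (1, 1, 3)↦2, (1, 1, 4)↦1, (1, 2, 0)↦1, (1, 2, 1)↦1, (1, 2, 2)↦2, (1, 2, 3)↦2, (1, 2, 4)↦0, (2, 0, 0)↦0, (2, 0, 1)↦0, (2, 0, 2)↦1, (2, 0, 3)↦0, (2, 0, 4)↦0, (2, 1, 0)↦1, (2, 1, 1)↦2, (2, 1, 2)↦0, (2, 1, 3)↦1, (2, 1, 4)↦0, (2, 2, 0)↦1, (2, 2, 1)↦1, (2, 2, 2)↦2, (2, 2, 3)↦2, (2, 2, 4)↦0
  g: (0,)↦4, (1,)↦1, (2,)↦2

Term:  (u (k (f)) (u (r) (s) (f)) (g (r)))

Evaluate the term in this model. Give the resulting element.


value = 2

  f = 3
  (k (f)) = k(3,) = 0
  r = 2
  s = 0
  f = 3
  (u (r) (s) (f)) = u(2, 0, 3) = 0
  r = 2
  (g (r)) = g(2,) = 2
  (u (k (f)) (u (r) (s) (f)) (g (r))) = u(0, 0, 2) = 2


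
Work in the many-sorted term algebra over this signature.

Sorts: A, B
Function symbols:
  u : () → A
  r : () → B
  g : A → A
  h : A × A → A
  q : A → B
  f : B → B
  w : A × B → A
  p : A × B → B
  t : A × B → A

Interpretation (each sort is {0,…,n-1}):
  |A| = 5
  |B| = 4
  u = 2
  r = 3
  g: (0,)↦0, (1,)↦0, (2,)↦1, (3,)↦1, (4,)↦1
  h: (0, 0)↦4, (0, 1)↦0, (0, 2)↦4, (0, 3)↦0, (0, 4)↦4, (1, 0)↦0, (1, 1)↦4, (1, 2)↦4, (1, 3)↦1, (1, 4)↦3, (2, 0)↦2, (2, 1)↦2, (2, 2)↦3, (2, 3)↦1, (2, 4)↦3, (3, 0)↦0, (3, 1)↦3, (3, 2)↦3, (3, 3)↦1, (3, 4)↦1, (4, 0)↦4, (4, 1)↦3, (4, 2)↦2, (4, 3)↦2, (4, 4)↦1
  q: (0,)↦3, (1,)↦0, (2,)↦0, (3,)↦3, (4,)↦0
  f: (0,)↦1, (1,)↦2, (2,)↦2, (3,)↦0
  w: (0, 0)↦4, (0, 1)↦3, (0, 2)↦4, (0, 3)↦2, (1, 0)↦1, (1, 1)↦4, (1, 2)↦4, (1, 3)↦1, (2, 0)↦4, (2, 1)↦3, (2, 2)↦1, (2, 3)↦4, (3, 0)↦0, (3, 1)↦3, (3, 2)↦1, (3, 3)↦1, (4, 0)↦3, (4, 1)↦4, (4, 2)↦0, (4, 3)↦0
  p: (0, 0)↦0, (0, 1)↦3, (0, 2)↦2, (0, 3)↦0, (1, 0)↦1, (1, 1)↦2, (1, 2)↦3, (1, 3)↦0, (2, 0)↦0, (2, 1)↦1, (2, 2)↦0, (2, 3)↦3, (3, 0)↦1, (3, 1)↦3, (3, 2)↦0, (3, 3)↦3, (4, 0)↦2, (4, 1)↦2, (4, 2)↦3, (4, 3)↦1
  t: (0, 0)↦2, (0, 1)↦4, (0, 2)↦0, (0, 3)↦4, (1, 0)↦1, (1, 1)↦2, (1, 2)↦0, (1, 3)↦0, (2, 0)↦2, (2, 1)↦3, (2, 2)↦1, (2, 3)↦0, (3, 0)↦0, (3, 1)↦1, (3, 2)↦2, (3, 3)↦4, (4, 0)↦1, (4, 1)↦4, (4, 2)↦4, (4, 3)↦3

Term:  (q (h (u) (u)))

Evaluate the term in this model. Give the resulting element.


  u = 2
  u = 2
  (h (u) (u)) = h(2, 2) = 3
  (q (h (u) (u))) = q(3,) = 3

value = 3


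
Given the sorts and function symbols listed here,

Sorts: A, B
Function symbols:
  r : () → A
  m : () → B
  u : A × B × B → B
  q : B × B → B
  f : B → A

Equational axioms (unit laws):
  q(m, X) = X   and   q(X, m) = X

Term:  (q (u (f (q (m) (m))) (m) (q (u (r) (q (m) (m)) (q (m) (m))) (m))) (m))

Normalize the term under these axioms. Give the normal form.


normal form = (u (f (m)) (m) (u (r) (m) (m)))

1. (q (u (f (q (m) (m))) (m) (q (u (r) (q (m) (m)) (q (m) (m))) (m))) (m))  →  (u (f (q (m) (m))) (m) (q (u (r) (q (m) (m)) (q (m) (m))) (m)))
2. (u (f (q (m) (m))) (m) (q (u (r) (q (m) (m)) (q (m) (m))) (m)))  →  (u (f (m)) (m) (q (u (r) (q (m) (m)) (q (m) (m))) (m)))
3. (u (f (m)) (m) (q (u (r) (q (m) (m)) (q (m) (m))) (m)))  →  (u (f (m)) (m) (u (r) (q (m) (m)) (q (m) (m))))
4. (u (f (m)) (m) (u (r) (q (m) (m)) (q (m) (m))))  →  (u (f (m)) (m) (u (r) (m) (q (m) (m))))
5. (u (f (m)) (m) (u (r) (m) (q (m) (m))))  →  (u (f (m)) (m) (u (r) (m) (m)))


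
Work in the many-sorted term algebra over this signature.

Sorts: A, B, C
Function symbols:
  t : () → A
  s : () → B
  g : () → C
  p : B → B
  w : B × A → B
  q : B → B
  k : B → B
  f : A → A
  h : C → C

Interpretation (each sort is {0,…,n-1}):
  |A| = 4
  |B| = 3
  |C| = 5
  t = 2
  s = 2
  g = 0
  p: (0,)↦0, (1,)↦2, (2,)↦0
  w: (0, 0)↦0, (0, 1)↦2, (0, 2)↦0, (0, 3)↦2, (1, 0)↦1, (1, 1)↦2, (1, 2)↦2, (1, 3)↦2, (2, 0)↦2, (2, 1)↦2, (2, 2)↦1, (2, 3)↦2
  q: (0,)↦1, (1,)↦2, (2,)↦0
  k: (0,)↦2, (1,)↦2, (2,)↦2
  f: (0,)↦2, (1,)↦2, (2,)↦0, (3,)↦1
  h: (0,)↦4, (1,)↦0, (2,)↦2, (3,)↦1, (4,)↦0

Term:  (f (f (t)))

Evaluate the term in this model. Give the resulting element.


  t = 2
  (f (t)) = f(2,) = 0
  (f (f (t))) = f(0,) = 2

value = 2


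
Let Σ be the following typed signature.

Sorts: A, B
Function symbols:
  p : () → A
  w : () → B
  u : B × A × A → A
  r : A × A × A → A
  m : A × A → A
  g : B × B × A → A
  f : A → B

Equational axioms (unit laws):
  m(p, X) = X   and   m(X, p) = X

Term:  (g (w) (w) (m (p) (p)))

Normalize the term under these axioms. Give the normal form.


normal form = (g (w) (w) (p))

1. (g (w) (w) (m (p) (p)))  →  (g (w) (w) (p))


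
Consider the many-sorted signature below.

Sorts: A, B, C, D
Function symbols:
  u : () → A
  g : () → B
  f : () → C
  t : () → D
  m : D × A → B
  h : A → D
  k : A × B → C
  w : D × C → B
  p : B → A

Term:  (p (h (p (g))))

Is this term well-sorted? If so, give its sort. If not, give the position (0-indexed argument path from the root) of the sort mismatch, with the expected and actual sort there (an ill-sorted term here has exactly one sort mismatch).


ill-sorted at position [0]: expected B, got D

      (g) : B
    (p (g)) : A
  (h (p (g))) : D
(p (h (p (g)))) : ✗ arg 0 at [0] has sort D, expected B


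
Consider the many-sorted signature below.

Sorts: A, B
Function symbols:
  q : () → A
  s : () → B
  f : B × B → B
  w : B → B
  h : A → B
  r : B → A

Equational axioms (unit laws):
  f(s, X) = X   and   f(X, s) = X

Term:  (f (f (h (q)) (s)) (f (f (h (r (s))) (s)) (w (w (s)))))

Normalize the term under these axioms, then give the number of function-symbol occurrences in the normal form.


1. (f (f (h (q)) (s)) (f (f (h (r (s))) (s)) (w (w (s)))))  →  (f (h (q)) (f (f (h (r (s))) (s)) (w (w (s)))))
2. (f (h (q)) (f (f (h (r (s))) (s)) (w (w (s)))))  →  (f (h (q)) (f (h (r (s))) (w (w (s)))))
normal form: (f (h (q)) (f (h (r (s))) (w (w (s)))))

size = 10


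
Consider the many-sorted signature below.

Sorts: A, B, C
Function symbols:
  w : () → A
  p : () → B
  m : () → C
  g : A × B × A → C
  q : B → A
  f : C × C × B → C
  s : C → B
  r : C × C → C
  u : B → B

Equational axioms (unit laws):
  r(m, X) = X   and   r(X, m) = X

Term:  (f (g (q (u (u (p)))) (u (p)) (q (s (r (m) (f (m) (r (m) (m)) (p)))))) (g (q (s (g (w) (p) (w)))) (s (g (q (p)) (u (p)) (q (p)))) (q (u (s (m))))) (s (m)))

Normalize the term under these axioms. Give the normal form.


normal form = (f (g (q (u (u (p)))) (u (p)) (q (s (f (m) (m) (p))))) (g (q (s (g (w) (p) (w)))) (s (g (q (p)) (u (p)) (q (p)))) (q (u (s (m))))) (s (m)))

1. (f (g (q (u (u (p)))) (u (p)) (q (s (r (m) (f (m) (r (m) (m)) (p)))))) (g (q (s (g (w) (p) (w)))) (s (g (q (p)) (u (p)) (q (p)))) (q (u (s (m))))) (s (m)))  →  (f (g (q (u (u (p)))) (u (p)) (q (s (f (m) (r (m) (m)) (p))))) (g (q (s (g (w) (p) (w)))) (s (g (q (p)) (u (p)) (q (p)))) (q (u (s (m))))) (s (m)))
2. (f (g (q (u (u (p)))) (u (p)) (q (s (f (m) (r (m) (m)) (p))))) (g (q (s (g (w) (p) (w)))) (s (g (q (p)) (u (p)) (q (p)))) (q (u (s (m))))) (s (m)))  →  (f (g (q (u (u (p)))) (u (p)) (q (s (f (m) (m) (p))))) (g (q (s (g (w) (p) (w)))) (s (g (q (p)) (u (p)) (q (p)))) (q (u (s (m))))) (s (m)))


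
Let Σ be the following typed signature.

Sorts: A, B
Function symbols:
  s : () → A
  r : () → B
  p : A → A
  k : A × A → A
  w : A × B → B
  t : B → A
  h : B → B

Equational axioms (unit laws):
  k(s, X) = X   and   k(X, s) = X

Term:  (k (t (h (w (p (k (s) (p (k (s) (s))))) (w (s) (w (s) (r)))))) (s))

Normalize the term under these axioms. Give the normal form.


1. (k (t (h (w (p (k (s) (p (k (s) (s))))) (w (s) (w (s) (r)))))) (s))  →  (t (h (w (p (k (s) (p (k (s) (s))))) (w (s) (w (s) (r))))))
2. (t (h (w (p (k (s) (p (k (s) (s))))) (w (s) (w (s) (r))))))  →  (t (h (w (p (p (k (s) (s)))) (w (s) (w (s) (r))))))
3. (t (h (w (p (p (k (s) (s)))) (w (s) (w (s) (r))))))  →  (t (h (w (p (p (s))) (w (s) (w (s) (r))))))

normal form = (t (h (w (p (p (s))) (w (s) (w (s) (r))))))


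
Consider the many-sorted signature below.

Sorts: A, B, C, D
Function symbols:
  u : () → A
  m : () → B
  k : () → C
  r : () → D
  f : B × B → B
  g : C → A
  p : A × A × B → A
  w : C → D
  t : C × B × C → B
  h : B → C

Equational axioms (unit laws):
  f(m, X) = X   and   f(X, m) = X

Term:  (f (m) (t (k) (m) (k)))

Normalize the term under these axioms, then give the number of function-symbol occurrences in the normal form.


size = 4

1. (f (m) (t (k) (m) (k)))  →  (t (k) (m) (k))
normal form: (t (k) (m) (k))


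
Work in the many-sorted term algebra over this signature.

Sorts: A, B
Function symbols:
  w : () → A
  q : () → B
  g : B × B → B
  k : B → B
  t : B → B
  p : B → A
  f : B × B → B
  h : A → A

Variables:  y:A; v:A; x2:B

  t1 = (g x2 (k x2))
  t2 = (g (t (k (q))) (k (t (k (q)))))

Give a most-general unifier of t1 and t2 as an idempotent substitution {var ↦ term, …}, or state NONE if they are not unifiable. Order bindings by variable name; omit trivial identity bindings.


{x2 ↦ (t (k (q)))}


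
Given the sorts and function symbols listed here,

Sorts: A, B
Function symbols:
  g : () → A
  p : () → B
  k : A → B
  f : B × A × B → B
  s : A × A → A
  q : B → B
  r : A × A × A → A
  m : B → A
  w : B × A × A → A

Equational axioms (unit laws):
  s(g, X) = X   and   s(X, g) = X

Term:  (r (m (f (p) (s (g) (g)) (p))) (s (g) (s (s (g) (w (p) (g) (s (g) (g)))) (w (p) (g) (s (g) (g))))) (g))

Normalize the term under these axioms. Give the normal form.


1. (r (m (f (p) (s (g) (g)) (p))) (s (g) (s (s (g) (w (p) (g) (s (g) (g)))) (w (p) (g) (s (g) (g))))) (g))  →  (r (m (f (p) (g) (p))) (s (g) (s (s (g) (w (p) (g) (s (g) (g)))) (w (p) (g) (s (g) (g))))) (g))
2. (r (m (f (p) (g) (p))) (s (g) (s (s (g) (w (p) (g) (s (g) (g)))) (w (p) (g) (s (g) (g))))) (g))  →  (r (m (f (p) (g) (p))) (s (s (g) (w (p) (g) (s (g) (g)))) (w (p) (g) (s (g) (g)))) (g))
3. (r (m (f (p) (g) (p))) (s (s (g) (w (p) (g) (s (g) (g)))) (w (p) (g) (s (g) (g)))) (g))  →  (r (m (f (p) (g) (p))) (s (w (p) (g) (s (g) (g))) (w (p) (g) (s (g) (g)))) (g))
4. (r (m (f (p) (g) (p))) (s (w (p) (g) (s (g) (g))) (w (p) (g) (s (g) (g)))) (g))  →  (r (m (f (p) (g) (p))) (s (w (p) (g) (g)) (w (p) (g) (s (g) (g)))) (g))
5. (r (m (f (p) (g) (p))) (s (w (p) (g) (g)) (w (p) (g) (s (g) (g)))) (g))  →  (r (m (f (p) (g) (p))) (s (w (p) (g) (g)) (w (p) (g) (g))) (g))

normal form = (r (m (f (p) (g) (p))) (s (w (p) (g) (g)) (w (p) (g) (g))) (g))


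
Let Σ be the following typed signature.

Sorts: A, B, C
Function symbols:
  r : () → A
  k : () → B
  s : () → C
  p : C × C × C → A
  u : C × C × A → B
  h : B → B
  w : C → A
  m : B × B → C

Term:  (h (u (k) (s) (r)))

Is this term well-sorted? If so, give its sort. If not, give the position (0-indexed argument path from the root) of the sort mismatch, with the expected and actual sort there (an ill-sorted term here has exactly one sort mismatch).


    (k) : B
    (s) : C
    (r) : A
  (u (k) (s) (r)) : ✗ arg 0 at [0, 0] has sort B, expected C

ill-sorted at position [0, 0]: expected C, got B


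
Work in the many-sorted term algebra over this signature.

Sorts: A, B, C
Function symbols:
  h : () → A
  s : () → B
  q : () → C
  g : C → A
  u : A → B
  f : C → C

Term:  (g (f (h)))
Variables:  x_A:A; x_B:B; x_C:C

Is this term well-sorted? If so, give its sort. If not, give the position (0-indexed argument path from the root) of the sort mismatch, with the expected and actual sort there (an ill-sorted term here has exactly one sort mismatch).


    (h) : A
  (f (h)) : ✗ arg 0 at [0, 0] has sort A, expected C

ill-sorted at position [0, 0]: expected C, got A


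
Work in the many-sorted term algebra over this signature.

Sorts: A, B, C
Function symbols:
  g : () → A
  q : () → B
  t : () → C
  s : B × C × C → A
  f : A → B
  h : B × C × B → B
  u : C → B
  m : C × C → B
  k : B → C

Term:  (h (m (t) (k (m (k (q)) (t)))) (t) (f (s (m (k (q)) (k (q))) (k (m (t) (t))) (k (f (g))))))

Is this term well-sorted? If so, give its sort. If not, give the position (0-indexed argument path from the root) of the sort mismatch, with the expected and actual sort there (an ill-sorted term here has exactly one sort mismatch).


    (t) : C
          (q) : B
        (k (q)) : C
        (t) : C
      (m (k (q)) (t)) : B
    (k (m (k (q)) (t))) : C
  (m (t) (k (m (k (q)) (t)))) : B
  (t) : C
          (q) : B
        (k (q)) : C
          (q) : B
        (k (q)) : C
      (m (k (q)) (k (q))) : B
          (t) : C
          (t) : C
        (m (t) (t)) : B
      (k (m (t) (t))) : C
          (g) : A
        (f (g)) : B
      (k (f (g))) : C
    (s (m (k (q)) (k (q))) (k (m (t) (t))) (k (f (g)))) : A
  (f (s (m (k (q)) (k (q))) (k (m (t) (t))) (k (f (g))))) : B
(h (m (t) (k (m (k (q)) (t)))) (t) (f (s (m (k (q)) (k (q))) (k (m (t) (t))) (k (f (g)))))) : B

well-sorted; sort = B


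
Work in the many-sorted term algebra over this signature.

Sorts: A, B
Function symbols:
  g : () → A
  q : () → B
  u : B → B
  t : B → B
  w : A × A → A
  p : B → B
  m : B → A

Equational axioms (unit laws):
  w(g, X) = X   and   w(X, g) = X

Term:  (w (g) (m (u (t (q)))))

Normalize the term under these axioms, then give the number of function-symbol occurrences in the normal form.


1. (w (g) (m (u (t (q)))))  →  (m (u (t (q))))
normal form: (m (u (t (q))))

size = 4


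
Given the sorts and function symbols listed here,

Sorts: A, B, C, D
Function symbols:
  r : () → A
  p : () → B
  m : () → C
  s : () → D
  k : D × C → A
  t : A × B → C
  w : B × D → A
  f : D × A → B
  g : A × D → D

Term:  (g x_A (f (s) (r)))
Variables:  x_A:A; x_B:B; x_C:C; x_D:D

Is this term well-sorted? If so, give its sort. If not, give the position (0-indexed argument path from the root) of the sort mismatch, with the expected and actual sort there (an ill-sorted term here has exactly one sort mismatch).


ill-sorted at position [1]: expected D, got B

  x_A : A
    (s) : D
    (r) : A
  (f (s) (r)) : B
(g x_A (f (s) (r))) : ✗ arg 1 at [1] has sort B, expected D


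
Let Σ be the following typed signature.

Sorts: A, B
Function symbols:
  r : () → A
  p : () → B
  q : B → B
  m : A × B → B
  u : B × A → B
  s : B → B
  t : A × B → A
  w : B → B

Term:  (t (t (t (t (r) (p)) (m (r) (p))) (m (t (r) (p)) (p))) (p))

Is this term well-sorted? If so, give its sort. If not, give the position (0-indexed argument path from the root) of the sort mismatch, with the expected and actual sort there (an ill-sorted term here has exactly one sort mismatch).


        (r) : A
        (p) : B
      (t (r) (p)) : A
        (r) : A
        (p) : B
      (m (r) (p)) : B
    (t (t (r) (p)) (m (r) (p))) : A
        (r) : A
        (p) : B
      (t (r) (p)) : A
      (p) : B
    (m (t (r) (p)) (p)) : B
  (t (t (t (r) (p)) (m (r) (p))) (m (t (r) (p)) (p))) : A
  (p) : B
(t (t (t (t (r) (p)) (m (r) (p))) (m (t (r) (p)) (p))) (p)) : A

well-sorted; sort = A


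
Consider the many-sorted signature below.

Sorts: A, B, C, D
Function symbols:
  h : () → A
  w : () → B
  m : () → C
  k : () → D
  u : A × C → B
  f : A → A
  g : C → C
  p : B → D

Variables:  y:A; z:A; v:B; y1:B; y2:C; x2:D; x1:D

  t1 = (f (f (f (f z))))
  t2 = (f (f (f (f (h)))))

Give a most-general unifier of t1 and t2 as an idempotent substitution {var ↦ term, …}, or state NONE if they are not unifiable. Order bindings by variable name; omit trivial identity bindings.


{z ↦ (h)}


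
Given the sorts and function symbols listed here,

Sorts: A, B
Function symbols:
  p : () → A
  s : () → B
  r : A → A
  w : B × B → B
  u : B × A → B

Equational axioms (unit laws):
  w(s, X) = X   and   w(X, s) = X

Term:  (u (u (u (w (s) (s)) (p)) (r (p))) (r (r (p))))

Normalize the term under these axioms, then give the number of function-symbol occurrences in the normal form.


1. (u (u (u (w (s) (s)) (p)) (r (p))) (r (r (p))))  →  (u (u (u (s) (p)) (r (p))) (r (r (p))))
normal form: (u (u (u (s) (p)) (r (p))) (r (r (p))))

size = 10


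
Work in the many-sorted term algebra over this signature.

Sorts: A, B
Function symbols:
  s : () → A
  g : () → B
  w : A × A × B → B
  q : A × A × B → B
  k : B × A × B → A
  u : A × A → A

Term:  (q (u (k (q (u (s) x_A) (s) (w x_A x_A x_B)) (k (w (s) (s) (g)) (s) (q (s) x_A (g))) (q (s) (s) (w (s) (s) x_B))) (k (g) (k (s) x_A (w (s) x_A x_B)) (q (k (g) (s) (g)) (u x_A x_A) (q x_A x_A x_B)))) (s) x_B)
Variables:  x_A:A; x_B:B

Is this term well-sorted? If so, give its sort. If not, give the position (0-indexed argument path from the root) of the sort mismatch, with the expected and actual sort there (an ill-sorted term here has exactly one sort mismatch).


          (s) : A
          x_A : A
        (u (s) x_A) : A
        (s) : A
          x_A : A
          x_A : A
          x_B : B
        (w x_A x_A x_B) : B
      (q (u (s) x_A) (s) (w x_A x_A x_B)) : B
          (s) : A
          (s) : A
          (g) : B
        (w (s) (s) (g)) : B
        (s) : A
          (s) : A
          x_A : A
          (g) : B
        (q (s) x_A (g)) : B
      (k (w (s) (s) (g)) (s) (q (s) x_A (g))) : A
        (s) : A
        (s) : A
          (s) : A
          (s) : A
          x_B : B
        (w (s) (s) x_B) : B
      (q (s) (s) (w (s) (s) x_B)) : B
    (k (q (u (s) x_A) (s) (w x_A x_A x_B)) (k (w (s) (s) (g)) (s) (q (s) x_A (g))) (q (s) (s) (w (s) (s) x_B))) : A
      (g) : B
        (s) : A
        x_A : A
          (s) : A
          x_A : A
          x_B : B
        (w (s) x_A x_B) : B
      (k (s) x_A (w (s) x_A x_B)) : ✗ arg 0 at [0, 1, 1, 0] has sort A, expected B
          (g) : B
          (s) : A
          (g) : B
        (k (g) (s) (g)) : A
          x_A : A
          x_A : A
        (u x_A x_A) : A
          x_A : A
          x_A : A
          x_B : B
        (q x_A x_A x_B) : B
      (q (k (g) (s) (g)) (u x_A x_A) (q x_A x_A x_B)) : B
  (s) : A
  x_B : B

ill-sorted at position [0, 1, 1, 0]: expected B, got A


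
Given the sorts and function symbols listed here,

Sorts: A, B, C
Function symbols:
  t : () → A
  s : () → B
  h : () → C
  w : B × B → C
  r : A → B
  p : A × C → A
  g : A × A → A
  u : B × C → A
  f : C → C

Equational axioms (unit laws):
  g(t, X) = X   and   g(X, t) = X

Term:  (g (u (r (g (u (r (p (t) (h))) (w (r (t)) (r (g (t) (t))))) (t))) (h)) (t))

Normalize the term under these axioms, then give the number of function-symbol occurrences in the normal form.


1. (g (u (r (g (u (r (p (t) (h))) (w (r (t)) (r (g (t) (t))))) (t))) (h)) (t))  →  (u (r (g (u (r (p (t) (h))) (w (r (t)) (r (g (t) (t))))) (t))) (h))
2. (u (r (g (u (r (p (t) (h))) (w (r (t)) (r (g (t) (t))))) (t))) (h))  →  (u (r (u (r (p (t) (h))) (w (r (t)) (r (g (t) (t)))))) (h))
3. (u (r (u (r (p (t) (h))) (w (r (t)) (r (g (t) (t)))))) (h))  →  (u (r (u (r (p (t) (h))) (w (r (t)) (r (t))))) (h))
normal form: (u (r (u (r (p (t) (h))) (w (r (t)) (r (t))))) (h))

size = 13


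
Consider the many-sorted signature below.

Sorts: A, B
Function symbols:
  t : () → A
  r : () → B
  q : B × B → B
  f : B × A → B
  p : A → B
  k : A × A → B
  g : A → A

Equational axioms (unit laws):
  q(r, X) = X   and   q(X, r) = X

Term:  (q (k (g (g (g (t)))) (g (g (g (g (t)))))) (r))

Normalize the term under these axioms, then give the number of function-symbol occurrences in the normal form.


size = 10

1. (q (k (g (g (g (t)))) (g (g (g (g (t)))))) (r))  →  (k (g (g (g (t)))) (g (g (g (g (t))))))
normal form: (k (g (g (g (t)))) (g (g (g (g (t))))))


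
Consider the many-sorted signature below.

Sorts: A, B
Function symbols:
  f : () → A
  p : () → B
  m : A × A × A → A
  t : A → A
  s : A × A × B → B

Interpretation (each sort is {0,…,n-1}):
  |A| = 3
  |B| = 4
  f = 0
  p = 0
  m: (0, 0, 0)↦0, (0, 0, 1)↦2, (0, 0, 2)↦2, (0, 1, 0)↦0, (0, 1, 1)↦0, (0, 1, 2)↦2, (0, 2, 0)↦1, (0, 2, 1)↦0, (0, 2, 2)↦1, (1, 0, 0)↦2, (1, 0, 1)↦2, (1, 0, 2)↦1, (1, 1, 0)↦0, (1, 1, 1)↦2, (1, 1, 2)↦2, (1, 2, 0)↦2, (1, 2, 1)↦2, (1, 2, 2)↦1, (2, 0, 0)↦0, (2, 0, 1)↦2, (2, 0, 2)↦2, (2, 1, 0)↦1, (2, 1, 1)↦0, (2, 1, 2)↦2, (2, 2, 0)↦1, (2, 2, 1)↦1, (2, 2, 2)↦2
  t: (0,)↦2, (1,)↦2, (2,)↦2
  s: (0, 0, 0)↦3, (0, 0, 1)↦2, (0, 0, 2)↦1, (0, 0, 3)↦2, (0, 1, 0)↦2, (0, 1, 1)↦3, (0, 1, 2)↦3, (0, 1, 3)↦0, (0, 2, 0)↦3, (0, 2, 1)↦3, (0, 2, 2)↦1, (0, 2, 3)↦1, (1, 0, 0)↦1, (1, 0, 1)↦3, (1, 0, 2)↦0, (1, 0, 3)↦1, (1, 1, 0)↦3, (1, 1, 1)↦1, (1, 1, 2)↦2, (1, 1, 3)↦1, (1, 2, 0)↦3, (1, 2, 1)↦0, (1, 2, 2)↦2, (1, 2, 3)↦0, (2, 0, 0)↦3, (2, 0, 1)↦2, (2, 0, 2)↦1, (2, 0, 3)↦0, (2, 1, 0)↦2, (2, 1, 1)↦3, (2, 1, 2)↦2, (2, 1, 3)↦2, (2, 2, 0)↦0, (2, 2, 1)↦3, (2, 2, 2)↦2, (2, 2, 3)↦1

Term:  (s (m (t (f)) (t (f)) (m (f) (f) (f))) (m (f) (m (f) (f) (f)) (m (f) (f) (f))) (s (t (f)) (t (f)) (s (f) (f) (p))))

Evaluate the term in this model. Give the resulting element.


value = 3

  f = 0
  (t (f)) = t(0,) = 2
  f = 0
  (t (f)) = t(0,) = 2
  f = 0
  f = 0
  f = 0
  (m (f) (f) (f)) = m(0, 0, 0) = 0
  (m (t (f)) (t (f)) (m (f) (f) (f))) = m(2, 2, 0) = 1
  f = 0
  f = 0
  f = 0
  f = 0
  (m (f) (f) (f)) = m(0, 0, 0) = 0
  f = 0
  f = 0
  f = 0
  (m (f) (f) (f)) = m(0, 0, 0) = 0
  (m (f) (m (f) (f) (f)) (m (f) (f) (f))) = m(0, 0, 0) = 0
  f = 0
  (t (f)) = t(0,) = 2
  f = 0
  (t (f)) = t(0,) = 2
  f = 0
  f = 0
  p = 0
  (s (f) (f) (p)) = s(0, 0, 0) = 3
  (s (t (f)) (t (f)) (s (f) (f) (p))) = s(2, 2, 3) = 1
  (s (m (t (f)) (t (f)) (m (f) (f) (f))) (m (f) (m (f) (f) (f)) (m (f) (f) (f))) (s (t (f)) (t (f)) (s (f) (f) (p)))) = s(1, 0, 1) = 3


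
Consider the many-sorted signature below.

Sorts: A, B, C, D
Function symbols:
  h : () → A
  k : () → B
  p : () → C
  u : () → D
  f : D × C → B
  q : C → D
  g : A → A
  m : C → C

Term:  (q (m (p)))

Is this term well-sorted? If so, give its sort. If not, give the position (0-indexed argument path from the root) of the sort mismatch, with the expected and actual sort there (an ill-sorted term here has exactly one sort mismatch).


well-sorted; sort = D

    (p) : C
  (m (p)) : C
(q (m (p))) : D


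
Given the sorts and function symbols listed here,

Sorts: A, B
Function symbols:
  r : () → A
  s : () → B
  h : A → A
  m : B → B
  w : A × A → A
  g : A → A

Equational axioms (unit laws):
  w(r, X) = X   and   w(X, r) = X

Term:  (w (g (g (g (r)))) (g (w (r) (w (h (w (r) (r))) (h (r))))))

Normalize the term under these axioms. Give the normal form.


1. (w (g (g (g (r)))) (g (w (r) (w (h (w (r) (r))) (h (r))))))  →  (w (g (g (g (r)))) (g (w (h (w (r) (r))) (h (r)))))
2. (w (g (g (g (r)))) (g (w (h (w (r) (r))) (h (r)))))  →  (w (g (g (g (r)))) (g (w (h (r)) (h (r)))))

normal form = (w (g (g (g (r)))) (g (w (h (r)) (h (r)))))


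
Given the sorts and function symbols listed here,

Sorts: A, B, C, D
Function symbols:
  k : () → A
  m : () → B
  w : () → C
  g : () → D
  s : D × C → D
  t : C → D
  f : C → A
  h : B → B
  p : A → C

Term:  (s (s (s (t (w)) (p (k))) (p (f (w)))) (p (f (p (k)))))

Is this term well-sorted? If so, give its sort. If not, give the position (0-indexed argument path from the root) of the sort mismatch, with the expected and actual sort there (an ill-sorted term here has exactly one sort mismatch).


well-sorted; sort = D

        (w) : C
      (t (w)) : D
        (k) : A
      (p (k)) : C
    (s (t (w)) (p (k))) : D
        (w) : C
      (f (w)) : A
    (p (f (w))) : C
  (s (s (t (w)) (p (k))) (p (f (w)))) : D
        (k) : A
      (p (k)) : C
    (f (p (k))) : A
  (p (f (p (k)))) : C
(s (s (s (t (w)) (p (k))) (p (f (w)))) (p (f (p (k))))) : D


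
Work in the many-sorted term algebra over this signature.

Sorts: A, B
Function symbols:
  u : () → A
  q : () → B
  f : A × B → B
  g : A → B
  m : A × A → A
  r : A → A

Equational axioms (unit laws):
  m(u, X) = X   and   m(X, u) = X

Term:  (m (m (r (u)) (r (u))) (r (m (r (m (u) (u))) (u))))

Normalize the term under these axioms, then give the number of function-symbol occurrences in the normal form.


size = 9

1. (m (m (r (u)) (r (u))) (r (m (r (m (u) (u))) (u))))  →  (m (m (r (u)) (r (u))) (r (r (m (u) (u)))))
2. (m (m (r (u)) (r (u))) (r (r (m (u) (u)))))  →  (m (m (r (u)) (r (u))) (r (r (u))))
normal form: (m (m (r (u)) (r (u))) (r (r (u))))


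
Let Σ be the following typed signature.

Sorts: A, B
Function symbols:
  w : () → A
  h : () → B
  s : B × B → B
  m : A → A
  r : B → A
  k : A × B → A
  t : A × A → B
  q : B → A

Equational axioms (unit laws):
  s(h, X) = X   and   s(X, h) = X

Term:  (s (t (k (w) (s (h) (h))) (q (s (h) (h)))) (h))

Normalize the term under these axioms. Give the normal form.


1. (s (t (k (w) (s (h) (h))) (q (s (h) (h)))) (h))  →  (t (k (w) (s (h) (h))) (q (s (h) (h))))
2. (t (k (w) (s (h) (h))) (q (s (h) (h))))  →  (t (k (w) (h)) (q (s (h) (h))))
3. (t (k (w) (h)) (q (s (h) (h))))  →  (t (k (w) (h)) (q (h)))

normal form = (t (k (w) (h)) (q (h)))


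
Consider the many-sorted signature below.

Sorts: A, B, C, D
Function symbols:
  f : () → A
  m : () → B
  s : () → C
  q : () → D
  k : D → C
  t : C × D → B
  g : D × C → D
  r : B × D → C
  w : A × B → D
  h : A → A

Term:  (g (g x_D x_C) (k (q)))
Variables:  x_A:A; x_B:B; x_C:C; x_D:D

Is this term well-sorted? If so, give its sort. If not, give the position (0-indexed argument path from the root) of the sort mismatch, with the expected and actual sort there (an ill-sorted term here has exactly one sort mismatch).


well-sorted; sort = D

    x_D : D
    x_C : C
  (g x_D x_C) : D
    (q) : D
  (k (q)) : C
(g (g x_D x_C) (k (q))) : D


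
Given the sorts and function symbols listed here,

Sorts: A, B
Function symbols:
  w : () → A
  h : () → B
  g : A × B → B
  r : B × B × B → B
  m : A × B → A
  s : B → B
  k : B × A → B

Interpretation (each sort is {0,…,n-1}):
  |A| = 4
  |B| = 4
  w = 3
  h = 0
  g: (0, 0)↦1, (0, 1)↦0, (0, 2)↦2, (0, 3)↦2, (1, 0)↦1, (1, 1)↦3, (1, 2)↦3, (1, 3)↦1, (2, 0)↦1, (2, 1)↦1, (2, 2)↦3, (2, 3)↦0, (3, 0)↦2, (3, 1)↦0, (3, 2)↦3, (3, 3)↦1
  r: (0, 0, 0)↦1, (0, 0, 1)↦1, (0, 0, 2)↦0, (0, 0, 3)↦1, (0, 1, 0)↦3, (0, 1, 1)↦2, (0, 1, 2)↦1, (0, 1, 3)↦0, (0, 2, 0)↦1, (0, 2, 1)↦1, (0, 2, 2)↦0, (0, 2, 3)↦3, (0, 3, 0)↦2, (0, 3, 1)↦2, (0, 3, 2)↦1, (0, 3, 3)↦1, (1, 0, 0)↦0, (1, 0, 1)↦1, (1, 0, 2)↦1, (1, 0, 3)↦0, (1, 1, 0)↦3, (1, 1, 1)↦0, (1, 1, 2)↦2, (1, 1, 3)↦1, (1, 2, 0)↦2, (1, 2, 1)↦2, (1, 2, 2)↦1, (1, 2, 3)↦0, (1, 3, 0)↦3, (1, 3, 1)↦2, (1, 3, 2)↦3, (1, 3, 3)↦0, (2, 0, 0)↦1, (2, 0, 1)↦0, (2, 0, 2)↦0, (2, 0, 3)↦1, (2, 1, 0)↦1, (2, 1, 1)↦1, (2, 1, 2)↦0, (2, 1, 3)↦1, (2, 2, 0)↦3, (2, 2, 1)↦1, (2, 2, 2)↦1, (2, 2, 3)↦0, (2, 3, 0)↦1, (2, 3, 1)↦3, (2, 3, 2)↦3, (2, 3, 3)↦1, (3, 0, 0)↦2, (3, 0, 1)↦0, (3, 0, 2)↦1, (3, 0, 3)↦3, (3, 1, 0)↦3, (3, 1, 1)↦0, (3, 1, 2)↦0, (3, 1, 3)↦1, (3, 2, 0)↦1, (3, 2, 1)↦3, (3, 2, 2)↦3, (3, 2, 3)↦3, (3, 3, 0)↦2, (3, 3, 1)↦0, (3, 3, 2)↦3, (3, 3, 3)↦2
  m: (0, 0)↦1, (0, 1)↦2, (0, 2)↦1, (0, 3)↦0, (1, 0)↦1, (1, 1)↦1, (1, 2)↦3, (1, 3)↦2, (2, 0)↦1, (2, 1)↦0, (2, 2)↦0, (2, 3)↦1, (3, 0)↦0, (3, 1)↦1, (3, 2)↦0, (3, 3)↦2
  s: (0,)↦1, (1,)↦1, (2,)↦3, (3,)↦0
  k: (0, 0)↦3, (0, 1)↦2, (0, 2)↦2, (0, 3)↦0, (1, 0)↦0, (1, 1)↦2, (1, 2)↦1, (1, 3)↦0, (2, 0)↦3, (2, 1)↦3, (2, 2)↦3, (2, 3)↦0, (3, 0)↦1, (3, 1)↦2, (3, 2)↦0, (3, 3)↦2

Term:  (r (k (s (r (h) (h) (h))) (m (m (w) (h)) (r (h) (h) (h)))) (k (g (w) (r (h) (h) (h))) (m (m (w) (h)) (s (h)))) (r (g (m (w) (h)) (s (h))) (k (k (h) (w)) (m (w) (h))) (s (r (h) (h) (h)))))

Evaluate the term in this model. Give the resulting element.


  h = 0
  h = 0
  h = 0
  (r (h) (h) (h)) = r(0, 0, 0) = 1
  (s (r (h) (h) (h))) = s(1,) = 1
  w = 3
  h = 0
  (m (w) (h)) = m(3, 0) = 0
  h = 0
  h = 0
  h = 0
  (r (h) (h) (h)) = r(0, 0, 0) = 1
  (m (m (w) (h)) (r (h) (h) (h))) = m(0, 1) = 2
  (k (s (r (h) (h) (h))) (m (m (w) (h)) (r (h) (h) (h)))) = k(1, 2) = 1
  w = 3
  h = 0
  h = 0
  h = 0
  (r (h) (h) (h)) = r(0, 0, 0) = 1
  (g (w) (r (h) (h) (h))) = g(3, 1) = 0
  w = 3
  h = 0
  (m (w) (h)) = m(3, 0) = 0
  h = 0
  (s (h)) = s(0,) = 1
  (m (m (w) (h)) (s (h))) = m(0, 1) = 2
  (k (g (w) (r (h) (h) (h))) (m (m (w) (h)) (s (h)))) = k(0, 2) = 2
  w = 3
  h = 0
  (m (w) (h)) = m(3, 0) = 0
  h = 0
  (s (h)) = s(0,) = 1
  (g (m (w) (h)) (s (h))) = g(0, 1) = 0
  h = 0
  w = 3
  (k (h) (w)) = k(0, 3) = 0
  w = 3
  h = 0
  (m (w) (h)) = m(3, 0) = 0
  (k (k (h) (w)) (m (w) (h))) = k(0, 0) = 3
  h = 0
  h = 0
  h = 0
  (r (h) (h) (h)) = r(0, 0, 0) = 1
  (s (r (h) (h) (h))) = s(1,) = 1
  (r (g (m (w) (h)) (s (h))) (k (k (h) (w)) (m (w) (h))) (s (r (h) (h) (h)))) = r(0, 3, 1) = 2
  (r (k (s (r (h) (h) (h))) (m (m (w) (h)) (r (h) (h) (h)))) (k (g (w) (r (h) (h) (h))) (m (m (w) (h)) (s (h)))) (r (g (m (w) (h)) (s (h))) (k (k (h) (w)) (m (w) (h))) (s (r (h) (h) (h))))) = r(1, 2, 2) = 1

value = 1


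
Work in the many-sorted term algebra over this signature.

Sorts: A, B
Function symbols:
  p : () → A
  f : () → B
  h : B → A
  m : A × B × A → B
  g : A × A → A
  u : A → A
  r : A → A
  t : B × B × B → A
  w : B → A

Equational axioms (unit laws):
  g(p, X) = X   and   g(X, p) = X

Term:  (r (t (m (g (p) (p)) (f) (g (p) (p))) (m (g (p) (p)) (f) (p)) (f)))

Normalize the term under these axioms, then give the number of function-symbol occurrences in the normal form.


1. (r (t (m (g (p) (p)) (f) (g (p) (p))) (m (g (p) (p)) (f) (p)) (f)))  →  (r (t (m (p) (f) (g (p) (p))) (m (g (p) (p)) (f) (p)) (f)))
2. (r (t (m (p) (f) (g (p) (p))) (m (g (p) (p)) (f) (p)) (f)))  →  (r (t (m (p) (f) (p)) (m (g (p) (p)) (f) (p)) (f)))
3. (r (t (m (p) (f) (p)) (m (g (p) (p)) (f) (p)) (f)))  →  (r (t (m (p) (f) (p)) (m (p) (f) (p)) (f)))
normal form: (r (t (m (p) (f) (p)) (m (p) (f) (p)) (f)))

size = 11


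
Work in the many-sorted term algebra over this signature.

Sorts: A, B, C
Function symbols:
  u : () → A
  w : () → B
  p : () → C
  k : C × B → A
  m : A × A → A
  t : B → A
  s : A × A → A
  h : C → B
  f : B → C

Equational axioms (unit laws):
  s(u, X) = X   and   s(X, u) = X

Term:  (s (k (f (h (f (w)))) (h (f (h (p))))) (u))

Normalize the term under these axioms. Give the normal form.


1. (s (k (f (h (f (w)))) (h (f (h (p))))) (u))  →  (k (f (h (f (w)))) (h (f (h (p)))))

normal form = (k (f (h (f (w)))) (h (f (h (p)))))


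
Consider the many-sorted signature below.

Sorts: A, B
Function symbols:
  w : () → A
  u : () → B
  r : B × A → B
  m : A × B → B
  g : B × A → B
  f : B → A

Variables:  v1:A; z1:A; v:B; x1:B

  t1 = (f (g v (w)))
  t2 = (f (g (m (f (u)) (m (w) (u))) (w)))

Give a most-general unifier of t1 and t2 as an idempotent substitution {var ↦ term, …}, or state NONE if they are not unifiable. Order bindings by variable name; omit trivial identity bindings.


{v ↦ (m (f (u)) (m (w) (u)))}


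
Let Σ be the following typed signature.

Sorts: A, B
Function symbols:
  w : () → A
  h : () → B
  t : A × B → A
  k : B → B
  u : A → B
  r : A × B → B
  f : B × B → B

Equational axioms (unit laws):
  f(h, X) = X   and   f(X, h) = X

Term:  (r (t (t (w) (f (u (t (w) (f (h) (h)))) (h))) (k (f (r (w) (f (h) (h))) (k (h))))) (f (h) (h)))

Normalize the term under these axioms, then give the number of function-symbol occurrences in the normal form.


size = 16

1. (r (t (t (w) (f (u (t (w) (f (h) (h)))) (h))) (k (f (r (w) (f (h) (h))) (k (h))))) (f (h) (h)))  →  (r (t (t (w) (u (t (w) (f (h) (h))))) (k (f (r (w) (f (h) (h))) (k (h))))) (f (h) (h)))
2. (r (t (t (w) (u (t (w) (f (h) (h))))) (k (f (r (w) (f (h) (h))) (k (h))))) (f (h) (h)))  →  (r (t (t (w) (u (t (w) (h)))) (k (f (r (w) (f (h) (h))) (k (h))))) (f (h) (h)))
3. (r (t (t (w) (u (t (w) (h)))) (k (f (r (w) (f (h) (h))) (k (h))))) (f (h) (h)))  →  (r (t (t (w) (u (t (w) (h)))) (k (f (r (w) (h)) (k (h))))) (f (h) (h)))
4. (r (t (t (w) (u (t (w) (h)))) (k (f (r (w) (h)) (k (h))))) (f (h) (h)))  →  (r (t (t (w) (u (t (w) (h)))) (k (f (r (w) (h)) (k (h))))) (h))
normal form: (r (t (t (w) (u (t (w) (h)))) (k (f (r (w) (h)) (k (h))))) (h))


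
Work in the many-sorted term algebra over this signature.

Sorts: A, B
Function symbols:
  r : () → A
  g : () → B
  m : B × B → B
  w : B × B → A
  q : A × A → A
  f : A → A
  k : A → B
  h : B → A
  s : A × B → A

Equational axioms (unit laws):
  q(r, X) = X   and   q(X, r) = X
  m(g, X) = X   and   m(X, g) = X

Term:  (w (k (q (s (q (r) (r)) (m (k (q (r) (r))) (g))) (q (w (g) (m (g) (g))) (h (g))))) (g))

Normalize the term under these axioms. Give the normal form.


normal form = (w (k (q (s (r) (k (r))) (q (w (g) (g)) (h (g))))) (g))

1. (w (k (q (s (q (r) (r)) (m (k (q (r) (r))) (g))) (q (w (g) (m (g) (g))) (h (g))))) (g))  →  (w (k (q (s (r) (m (k (q (r) (r))) (g))) (q (w (g) (m (g) (g))) (h (g))))) (g))
2. (w (k (q (s (r) (m (k (q (r) (r))) (g))) (q (w (g) (m (g) (g))) (h (g))))) (g))  →  (w (k (q (s (r) (k (q (r) (r)))) (q (w (g) (m (g) (g))) (h (g))))) (g))
3. (w (k (q (s (r) (k (q (r) (r)))) (q (w (g) (m (g) (g))) (h (g))))) (g))  →  (w (k (q (s (r) (k (r))) (q (w (g) (m (g) (g))) (h (g))))) (g))
4. (w (k (q (s (r) (k (r))) (q (w (g) (m (g) (g))) (h (g))))) (g))  →  (w (k (q (s (r) (k (r))) (q (w (g) (g)) (h (g))))) (g))


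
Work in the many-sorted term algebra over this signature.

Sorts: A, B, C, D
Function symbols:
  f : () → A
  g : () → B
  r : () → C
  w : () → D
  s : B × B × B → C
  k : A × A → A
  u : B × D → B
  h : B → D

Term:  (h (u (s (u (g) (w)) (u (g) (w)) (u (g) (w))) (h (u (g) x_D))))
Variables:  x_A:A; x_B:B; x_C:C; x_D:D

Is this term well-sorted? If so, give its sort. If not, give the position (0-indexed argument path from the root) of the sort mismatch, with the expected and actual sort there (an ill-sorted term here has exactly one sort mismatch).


        (g) : B
        (w) : D
      (u (g) (w)) : B
        (g) : B
        (w) : D
      (u (g) (w)) : B
        (g) : B
        (w) : D
      (u (g) (w)) : B
    (s (u (g) (w)) (u (g) (w)) (u (g) (w))) : C
        (g) : B
        x_D : D
      (u (g) x_D) : B
    (h (u (g) x_D)) : D
  (u (s (u (g) (w)) (u (g) (w)) (u (g) (w))) (h (u (g) x_D))) : ✗ arg 0 at [0, 0] has sort C, expected B

ill-sorted at position [0, 0]: expected B, got C


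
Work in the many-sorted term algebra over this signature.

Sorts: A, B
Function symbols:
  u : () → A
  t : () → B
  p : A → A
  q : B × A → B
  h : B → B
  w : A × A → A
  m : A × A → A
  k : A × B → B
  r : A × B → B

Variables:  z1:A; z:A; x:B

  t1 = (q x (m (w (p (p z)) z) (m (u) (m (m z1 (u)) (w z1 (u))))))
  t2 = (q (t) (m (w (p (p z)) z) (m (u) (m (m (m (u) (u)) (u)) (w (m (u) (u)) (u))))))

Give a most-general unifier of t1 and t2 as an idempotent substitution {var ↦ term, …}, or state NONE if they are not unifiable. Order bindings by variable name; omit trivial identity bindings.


{x ↦ (t), z1 ↦ (m (u) (u))}


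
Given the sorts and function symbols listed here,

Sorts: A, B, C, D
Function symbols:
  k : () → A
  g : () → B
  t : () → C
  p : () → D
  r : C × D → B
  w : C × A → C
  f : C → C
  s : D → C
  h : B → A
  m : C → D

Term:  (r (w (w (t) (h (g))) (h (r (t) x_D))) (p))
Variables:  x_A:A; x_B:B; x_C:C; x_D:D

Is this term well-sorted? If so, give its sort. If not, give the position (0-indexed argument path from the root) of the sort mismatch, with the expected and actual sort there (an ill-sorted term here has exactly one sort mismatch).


well-sorted; sort = B

      (t) : C
        (g) : B
      (h (g)) : A
    (w (t) (h (g))) : C
        (t) : C
        x_D : D
      (r (t) x_D) : B
    (h (r (t) x_D)) : A
  (w (w (t) (h (g))) (h (r (t) x_D))) : C
  (p) : D
(r (w (w (t) (h (g))) (h (r (t) x_D))) (p)) : B
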